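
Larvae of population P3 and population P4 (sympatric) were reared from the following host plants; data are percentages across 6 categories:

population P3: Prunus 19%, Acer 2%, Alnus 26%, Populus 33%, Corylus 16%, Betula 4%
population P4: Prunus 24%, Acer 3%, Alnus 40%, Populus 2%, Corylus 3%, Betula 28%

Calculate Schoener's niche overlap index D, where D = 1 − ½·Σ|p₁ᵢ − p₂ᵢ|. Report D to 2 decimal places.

Convert percentages to proportions (divide by 100).
Σ|p₁ᵢ − p₂ᵢ| = 0.05 + 0.01 + 0.14 + 0.31 + 0.13 + 0.24 = 0.88
D = 1 − ½ × 0.88 = 1 − 0.440 = 0.5600

0.56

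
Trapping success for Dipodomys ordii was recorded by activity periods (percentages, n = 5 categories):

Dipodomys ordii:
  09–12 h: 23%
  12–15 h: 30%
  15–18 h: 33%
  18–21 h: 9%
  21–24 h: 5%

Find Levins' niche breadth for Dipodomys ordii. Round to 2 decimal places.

3.81

Convert percentages to proportions (divide by 100).
Σpᵢ² = 0.23² + 0.30² + 0.33² + 0.09² + 0.05² = 0.0529 + 0.0900 + 0.1089 + 0.0081 + 0.0025 = 0.2624
B = 1 / 0.2624 = 3.8110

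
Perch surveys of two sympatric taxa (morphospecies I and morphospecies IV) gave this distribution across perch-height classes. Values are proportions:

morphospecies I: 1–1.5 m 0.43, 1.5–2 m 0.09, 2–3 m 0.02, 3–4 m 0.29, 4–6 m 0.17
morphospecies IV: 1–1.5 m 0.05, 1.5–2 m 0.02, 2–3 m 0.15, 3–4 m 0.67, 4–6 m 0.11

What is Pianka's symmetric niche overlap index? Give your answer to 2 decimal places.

0.62

Σ p₁ᵢp₂ᵢ = 0.0215 + 0.0018 + 0.0030 + 0.1943 + 0.0187 = 0.2393
Σp_1ᵢ² = 0.43² + 0.09² + 0.02² + 0.29² + 0.17² = 0.1849 + 0.0081 + 0.0004 + 0.0841 + 0.0289 = 0.3064
Σp_2ᵢ² = 0.05² + 0.02² + 0.15² + 0.67² + 0.11² = 0.0025 + 0.0004 + 0.0225 + 0.4489 + 0.0121 = 0.4864
O = 0.2393 / √(0.3064 × 0.4864) = 0.2393 / 0.38605 = 0.6199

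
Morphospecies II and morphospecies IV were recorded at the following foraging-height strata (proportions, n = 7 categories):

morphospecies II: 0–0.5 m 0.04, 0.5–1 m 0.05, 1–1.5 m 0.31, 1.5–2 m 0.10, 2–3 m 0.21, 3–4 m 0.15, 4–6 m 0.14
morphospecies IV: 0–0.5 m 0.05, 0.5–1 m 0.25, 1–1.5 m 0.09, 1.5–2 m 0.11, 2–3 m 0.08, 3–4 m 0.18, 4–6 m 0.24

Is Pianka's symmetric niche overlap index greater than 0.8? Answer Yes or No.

No

Σ p₁ᵢp₂ᵢ = 0.0020 + 0.0125 + 0.0279 + 0.0110 + 0.0168 + 0.0270 + 0.0336 = 0.1308
Σp_1ᵢ² = 0.04² + 0.05² + 0.31² + 0.10² + 0.21² + 0.15² + 0.14² = 0.0016 + 0.0025 + 0.0961 + 0.0100 + 0.0441 + 0.0225 + 0.0196 = 0.1964
Σp_2ᵢ² = 0.05² + 0.25² + 0.09² + 0.11² + 0.08² + 0.18² + 0.24² = 0.0025 + 0.0625 + 0.0081 + 0.0121 + 0.0064 + 0.0324 + 0.0576 = 0.1816
O = 0.1308 / √(0.1964 × 0.1816) = 0.1308 / 0.18886 = 0.6926
O = 0.6926 < 0.8 → No.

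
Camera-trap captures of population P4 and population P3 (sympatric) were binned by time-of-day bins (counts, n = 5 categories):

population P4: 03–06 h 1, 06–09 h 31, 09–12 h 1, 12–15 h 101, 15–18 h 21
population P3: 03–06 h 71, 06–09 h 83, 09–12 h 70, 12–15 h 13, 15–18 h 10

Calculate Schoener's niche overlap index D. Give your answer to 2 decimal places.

0.31

Proportions for population P4 (n=155): 1/155=0.0065, 31/155=0.2000, 1/155=0.0065, 101/155=0.6516, 21/155=0.1355
Proportions for population P3 (n=247): 71/247=0.2874, 83/247=0.3360, 70/247=0.2834, 13/247=0.0526, 10/247=0.0405
Σ|p₁ᵢ − p₂ᵢ| = 0.2809 + 0.1360 + 0.2769 + 0.5990 + 0.0950 = 1.3878
D = 1 − ½ × 1.3878 = 1 − 0.69390 = 0.30610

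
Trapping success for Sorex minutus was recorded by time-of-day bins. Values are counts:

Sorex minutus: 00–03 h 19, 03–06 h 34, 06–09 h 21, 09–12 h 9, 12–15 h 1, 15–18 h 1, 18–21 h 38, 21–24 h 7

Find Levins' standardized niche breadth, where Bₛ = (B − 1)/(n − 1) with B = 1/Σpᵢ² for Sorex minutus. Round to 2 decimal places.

Proportions for Sorex minutus (n=130): 19/130=0.1462, 34/130=0.2615, 21/130=0.1615, 9/130=0.0692, 1/130=0.0077, 1/130=0.0077, 38/130=0.2923, 7/130=0.0538
Σpᵢ² = 0.1462² + 0.2615² + 0.1615² + 0.0692² + 0.0077² + 0.0077² + 0.2923² + 0.0538² = 0.021374 + 0.068382 + 0.026082 + 0.004789 + 0.000059 + 0.000059 + 0.085439 + 0.002894 = 0.209078
B = 1 / 0.209078 = 4.7829
Bₛ = (B − 1)/(n − 1) = (4.7829 − 1)/(8 − 1) = 3.7829/7 = 0.5404

0.54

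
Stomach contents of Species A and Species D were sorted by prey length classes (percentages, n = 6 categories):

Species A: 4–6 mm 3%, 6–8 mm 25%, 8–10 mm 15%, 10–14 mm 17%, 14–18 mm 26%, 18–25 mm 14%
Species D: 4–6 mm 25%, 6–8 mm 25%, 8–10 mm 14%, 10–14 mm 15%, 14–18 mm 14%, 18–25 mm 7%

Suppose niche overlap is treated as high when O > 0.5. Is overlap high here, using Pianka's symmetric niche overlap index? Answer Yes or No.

Convert percentages to proportions (divide by 100).
Σ p₁ᵢp₂ᵢ = 0.0075 + 0.0625 + 0.0210 + 0.0255 + 0.0364 + 0.0098 = 0.1627
Σp_1ᵢ² = 0.03² + 0.25² + 0.15² + 0.17² + 0.26² + 0.14² = 0.0009 + 0.0625 + 0.0225 + 0.0289 + 0.0676 + 0.0196 = 0.2020
Σp_2ᵢ² = 0.25² + 0.25² + 0.14² + 0.15² + 0.14² + 0.07² = 0.0625 + 0.0625 + 0.0196 + 0.0225 + 0.0196 + 0.0049 = 0.1916
O = 0.1627 / √(0.2020 × 0.1916) = 0.1627 / 0.19673 = 0.8270
O = 0.8270 > 0.5 → Yes.

Yes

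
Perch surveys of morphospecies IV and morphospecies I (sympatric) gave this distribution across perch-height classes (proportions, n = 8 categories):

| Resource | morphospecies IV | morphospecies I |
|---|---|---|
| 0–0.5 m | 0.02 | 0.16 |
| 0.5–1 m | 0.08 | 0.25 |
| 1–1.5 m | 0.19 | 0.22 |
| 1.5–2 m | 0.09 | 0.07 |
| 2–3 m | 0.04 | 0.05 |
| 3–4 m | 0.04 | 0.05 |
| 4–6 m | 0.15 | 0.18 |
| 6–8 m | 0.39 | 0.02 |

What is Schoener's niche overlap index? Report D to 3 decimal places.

0.610

Σ|p₁ᵢ − p₂ᵢ| = 0.14 + 0.17 + 0.03 + 0.02 + 0.01 + 0.01 + 0.03 + 0.37 = 0.78
D = 1 − ½ × 0.78 = 1 − 0.390 = 0.61000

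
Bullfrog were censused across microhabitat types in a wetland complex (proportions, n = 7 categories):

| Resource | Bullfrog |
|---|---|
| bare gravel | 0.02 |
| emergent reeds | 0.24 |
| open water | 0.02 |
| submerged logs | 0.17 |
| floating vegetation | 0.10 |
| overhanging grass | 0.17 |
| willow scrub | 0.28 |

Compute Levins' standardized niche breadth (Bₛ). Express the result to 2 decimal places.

0.65

Σpᵢ² = 0.02² + 0.24² + 0.02² + 0.17² + 0.10² + 0.17² + 0.28² = 0.0004 + 0.0576 + 0.0004 + 0.0289 + 0.0100 + 0.0289 + 0.0784 = 0.2046
B = 1 / 0.2046 = 4.8876
Bₛ = (B − 1)/(n − 1) = (4.8876 − 1)/(7 − 1) = 3.8876/6 = 0.6479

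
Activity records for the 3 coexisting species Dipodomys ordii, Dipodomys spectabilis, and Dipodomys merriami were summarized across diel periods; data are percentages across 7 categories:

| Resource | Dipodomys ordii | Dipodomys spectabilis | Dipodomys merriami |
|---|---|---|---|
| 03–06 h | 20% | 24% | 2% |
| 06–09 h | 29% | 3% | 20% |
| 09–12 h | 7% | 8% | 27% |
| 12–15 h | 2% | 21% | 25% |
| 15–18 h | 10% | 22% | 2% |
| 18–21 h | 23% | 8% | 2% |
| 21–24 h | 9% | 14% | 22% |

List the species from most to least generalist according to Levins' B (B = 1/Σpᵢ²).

Convert percentages to proportions (divide by 100).
Σp_ordiᵢ² = 0.20² + 0.29² + 0.07² + 0.02² + 0.10² + 0.23² + 0.09² = 0.0400 + 0.0841 + 0.0049 + 0.0004 + 0.0100 + 0.0529 + 0.0081 = 0.2004
B_ordi = 1 / 0.2004 = 4.9900
Σp_specᵢ² = 0.24² + 0.03² + 0.08² + 0.21² + 0.22² + 0.08² + 0.14² = 0.0576 + 0.0009 + 0.0064 + 0.0441 + 0.0484 + 0.0064 + 0.0196 = 0.1834
B_spec = 1 / 0.1834 = 5.4526
Σp_merrᵢ² = 0.02² + 0.20² + 0.27² + 0.25² + 0.02² + 0.02² + 0.22² = 0.0004 + 0.0400 + 0.0729 + 0.0625 + 0.0004 + 0.0004 + 0.0484 = 0.2250
B_merr = 1 / 0.2250 = 4.4444
Ranking by B (broadest → narrowest): Dipodomys spectabilis (5.45) > Dipodomys ordii (4.99) > Dipodomys merriami (4.44)

Dipodomys spectabilis > Dipodomys ordii > Dipodomys merriami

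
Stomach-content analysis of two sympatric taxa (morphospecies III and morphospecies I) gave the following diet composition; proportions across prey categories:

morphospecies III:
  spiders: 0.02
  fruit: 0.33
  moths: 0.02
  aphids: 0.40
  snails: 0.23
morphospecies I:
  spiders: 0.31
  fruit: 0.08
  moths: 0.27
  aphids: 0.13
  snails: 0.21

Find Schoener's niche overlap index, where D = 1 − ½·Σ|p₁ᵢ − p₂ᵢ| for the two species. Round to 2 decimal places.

Σ|p₁ᵢ − p₂ᵢ| = 0.29 + 0.25 + 0.25 + 0.27 + 0.02 = 1.08
D = 1 − ½ × 1.08 = 1 − 0.540 = 0.4600

0.46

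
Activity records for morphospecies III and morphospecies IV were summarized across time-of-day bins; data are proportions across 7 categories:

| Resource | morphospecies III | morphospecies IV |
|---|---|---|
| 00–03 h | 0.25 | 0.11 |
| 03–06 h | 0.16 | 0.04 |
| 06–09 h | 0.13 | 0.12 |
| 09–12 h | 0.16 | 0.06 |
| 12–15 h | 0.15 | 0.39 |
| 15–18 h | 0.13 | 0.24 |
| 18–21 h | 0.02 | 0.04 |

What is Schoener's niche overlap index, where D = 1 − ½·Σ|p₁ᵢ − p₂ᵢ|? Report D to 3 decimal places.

0.630

Σ|p₁ᵢ − p₂ᵢ| = 0.14 + 0.12 + 0.01 + 0.10 + 0.24 + 0.11 + 0.02 = 0.74
D = 1 − ½ × 0.74 = 1 − 0.370 = 0.63000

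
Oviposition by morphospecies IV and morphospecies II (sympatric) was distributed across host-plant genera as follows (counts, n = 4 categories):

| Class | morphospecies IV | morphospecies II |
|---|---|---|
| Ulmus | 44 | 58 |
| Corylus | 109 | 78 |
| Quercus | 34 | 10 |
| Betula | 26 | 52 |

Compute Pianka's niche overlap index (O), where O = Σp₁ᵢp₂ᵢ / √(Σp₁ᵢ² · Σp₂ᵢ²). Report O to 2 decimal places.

0.92

Proportions for morphospecies IV (n=213): 44/213=0.2066, 109/213=0.5117, 34/213=0.1596, 26/213=0.1221
Proportions for morphospecies II (n=198): 58/198=0.2929, 78/198=0.3939, 10/198=0.0505, 52/198=0.2626
Σ p₁ᵢp₂ᵢ = 0.060513 + 0.201559 + 0.008060 + 0.032063 = 0.302195
Σp_1ᵢ² = 0.2066² + 0.5117² + 0.1596² + 0.1221² = 0.042684 + 0.261837 + 0.025472 + 0.014908 = 0.344901
Σp_2ᵢ² = 0.2929² + 0.3939² + 0.0505² + 0.2626² = 0.085790 + 0.155157 + 0.002550 + 0.068959 = 0.312456
O = 0.302195 / √(0.344901 × 0.312456) = 0.302195 / 0.3282779 = 0.9205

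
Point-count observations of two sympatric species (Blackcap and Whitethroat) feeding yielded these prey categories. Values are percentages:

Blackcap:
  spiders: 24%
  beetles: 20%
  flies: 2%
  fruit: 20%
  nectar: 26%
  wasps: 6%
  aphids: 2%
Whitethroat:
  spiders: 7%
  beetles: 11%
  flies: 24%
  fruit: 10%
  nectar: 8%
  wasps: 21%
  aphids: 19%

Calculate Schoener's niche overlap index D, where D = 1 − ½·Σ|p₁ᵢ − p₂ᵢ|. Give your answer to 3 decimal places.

Convert percentages to proportions (divide by 100).
Σ|p₁ᵢ − p₂ᵢ| = 0.17 + 0.09 + 0.22 + 0.10 + 0.18 + 0.15 + 0.17 = 1.08
D = 1 − ½ × 1.08 = 1 − 0.540 = 0.46000

0.460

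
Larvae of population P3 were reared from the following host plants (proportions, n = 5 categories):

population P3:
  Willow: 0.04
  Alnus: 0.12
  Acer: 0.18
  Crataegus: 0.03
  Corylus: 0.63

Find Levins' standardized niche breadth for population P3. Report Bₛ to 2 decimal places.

0.31

Σpᵢ² = 0.04² + 0.12² + 0.18² + 0.03² + 0.63² = 0.0016 + 0.0144 + 0.0324 + 0.0009 + 0.3969 = 0.4462
B = 1 / 0.4462 = 2.2411
Bₛ = (B − 1)/(n − 1) = (2.2411 − 1)/(5 − 1) = 1.2411/4 = 0.3103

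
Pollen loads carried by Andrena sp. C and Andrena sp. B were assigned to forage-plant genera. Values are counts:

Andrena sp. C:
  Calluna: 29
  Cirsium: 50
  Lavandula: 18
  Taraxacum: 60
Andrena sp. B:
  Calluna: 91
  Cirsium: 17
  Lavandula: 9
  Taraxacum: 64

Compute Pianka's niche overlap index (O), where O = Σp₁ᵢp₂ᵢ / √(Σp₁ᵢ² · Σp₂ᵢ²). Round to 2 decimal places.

Proportions for Andrena sp. C (n=157): 29/157=0.1847, 50/157=0.3185, 18/157=0.1146, 60/157=0.3822
Proportions for Andrena sp. B (n=181): 91/181=0.5028, 17/181=0.0939, 9/181=0.0497, 64/181=0.3536
Σ p₁ᵢp₂ᵢ = 0.092867 + 0.029907 + 0.005696 + 0.135146 = 0.263616
Σp_1ᵢ² = 0.1847² + 0.3185² + 0.1146² + 0.3822² = 0.034114 + 0.101442 + 0.013133 + 0.146077 = 0.294766
Σp_2ᵢ² = 0.5028² + 0.0939² + 0.0497² + 0.3536² = 0.252808 + 0.008817 + 0.002470 + 0.125033 = 0.389128
O = 0.263616 / √(0.294766 × 0.389128) = 0.263616 / 0.3386764 = 0.7784

0.78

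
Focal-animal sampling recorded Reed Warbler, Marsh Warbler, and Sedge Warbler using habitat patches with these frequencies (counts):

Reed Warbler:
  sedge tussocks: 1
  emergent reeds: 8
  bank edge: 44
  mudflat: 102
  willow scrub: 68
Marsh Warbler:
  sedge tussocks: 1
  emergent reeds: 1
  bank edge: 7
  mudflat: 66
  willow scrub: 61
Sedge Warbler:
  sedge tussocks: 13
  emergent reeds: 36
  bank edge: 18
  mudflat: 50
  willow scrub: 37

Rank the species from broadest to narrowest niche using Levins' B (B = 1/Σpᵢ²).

Sedge Warbler > Reed Warbler > Marsh Warbler

Proportions for Reed Warbler (n=223): 1/223=0.0045, 8/223=0.0359, 44/223=0.1973, 102/223=0.4574, 68/223=0.3049
Proportions for Marsh Warbler (n=136): 1/136=0.0074, 1/136=0.0074, 7/136=0.0515, 66/136=0.4853, 61/136=0.4485
Proportions for Sedge Warbler (n=154): 13/154=0.0844, 36/154=0.2338, 18/154=0.1169, 50/154=0.3247, 37/154=0.2403
Σp_Reedᵢ² = 0.0045² + 0.0359² + 0.1973² + 0.4574² + 0.3049² = 0.000020 + 0.001289 + 0.038927 + 0.209215 + 0.092964 = 0.342415
B_Reed = 1 / 0.342415 = 2.9204
Σp_Marsᵢ² = 0.0074² + 0.0074² + 0.0515² + 0.4853² + 0.4485² = 0.000055 + 0.000055 + 0.002652 + 0.235516 + 0.201152 = 0.439430
B_Mars = 1 / 0.439430 = 2.2757
Σp_Sedgᵢ² = 0.0844² + 0.2338² + 0.1169² + 0.3247² + 0.2403² = 0.007123 + 0.054662 + 0.013666 + 0.105430 + 0.057744 = 0.238625
B_Sedg = 1 / 0.238625 = 4.1907
Ranking by B (broadest → narrowest): Sedge Warbler (4.19) > Reed Warbler (2.92) > Marsh Warbler (2.28)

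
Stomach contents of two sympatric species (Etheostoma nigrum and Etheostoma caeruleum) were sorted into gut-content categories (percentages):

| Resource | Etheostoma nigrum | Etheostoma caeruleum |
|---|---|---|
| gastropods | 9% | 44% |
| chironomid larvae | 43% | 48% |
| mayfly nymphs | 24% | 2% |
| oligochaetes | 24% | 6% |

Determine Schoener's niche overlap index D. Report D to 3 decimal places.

Convert percentages to proportions (divide by 100).
Σ|p₁ᵢ − p₂ᵢ| = 0.35 + 0.05 + 0.22 + 0.18 = 0.80
D = 1 − ½ × 0.80 = 1 − 0.400 = 0.60000

0.600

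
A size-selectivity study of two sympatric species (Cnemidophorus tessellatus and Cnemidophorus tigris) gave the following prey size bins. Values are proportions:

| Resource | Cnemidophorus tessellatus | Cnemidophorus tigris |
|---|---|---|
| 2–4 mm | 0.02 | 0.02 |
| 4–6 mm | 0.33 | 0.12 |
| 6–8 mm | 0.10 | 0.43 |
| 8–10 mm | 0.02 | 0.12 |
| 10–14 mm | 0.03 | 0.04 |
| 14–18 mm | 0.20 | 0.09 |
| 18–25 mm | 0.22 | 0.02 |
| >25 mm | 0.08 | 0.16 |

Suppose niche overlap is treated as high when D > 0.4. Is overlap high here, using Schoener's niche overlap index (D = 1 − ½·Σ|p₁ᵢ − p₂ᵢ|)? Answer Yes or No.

Yes

Σ|p₁ᵢ − p₂ᵢ| = 0.00 + 0.21 + 0.33 + 0.10 + 0.01 + 0.11 + 0.20 + 0.08 = 1.04
D = 1 − ½ × 1.04 = 1 − 0.520 = 0.4800
D = 0.4800 > 0.4 → Yes.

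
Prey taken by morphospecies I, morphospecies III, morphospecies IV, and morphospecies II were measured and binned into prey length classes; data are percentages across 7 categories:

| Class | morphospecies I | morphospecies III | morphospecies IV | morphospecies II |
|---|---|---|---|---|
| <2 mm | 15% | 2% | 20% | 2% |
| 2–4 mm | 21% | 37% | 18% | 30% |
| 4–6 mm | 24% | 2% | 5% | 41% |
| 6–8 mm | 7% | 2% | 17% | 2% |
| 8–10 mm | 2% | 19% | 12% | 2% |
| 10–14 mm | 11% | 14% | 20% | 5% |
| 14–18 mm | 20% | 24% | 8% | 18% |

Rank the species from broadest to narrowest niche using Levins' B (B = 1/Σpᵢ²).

morphospecies IV > morphospecies I > morphospecies III > morphospecies II

Convert percentages to proportions (divide by 100).
Σp_Iᵢ² = 0.15² + 0.21² + 0.24² + 0.07² + 0.02² + 0.11² + 0.20² = 0.0225 + 0.0441 + 0.0576 + 0.0049 + 0.0004 + 0.0121 + 0.0400 = 0.1816
B_I = 1 / 0.1816 = 5.5066
Σp_IIIᵢ² = 0.02² + 0.37² + 0.02² + 0.02² + 0.19² + 0.14² + 0.24² = 0.0004 + 0.1369 + 0.0004 + 0.0004 + 0.0361 + 0.0196 + 0.0576 = 0.2514
B_III = 1 / 0.2514 = 3.9777
Σp_IVᵢ² = 0.20² + 0.18² + 0.05² + 0.17² + 0.12² + 0.20² + 0.08² = 0.0400 + 0.0324 + 0.0025 + 0.0289 + 0.0144 + 0.0400 + 0.0064 = 0.1646
B_IV = 1 / 0.1646 = 6.0753
Σp_IIᵢ² = 0.02² + 0.30² + 0.41² + 0.02² + 0.02² + 0.05² + 0.18² = 0.0004 + 0.0900 + 0.1681 + 0.0004 + 0.0004 + 0.0025 + 0.0324 = 0.2942
B_II = 1 / 0.2942 = 3.3990
Ranking by B (broadest → narrowest): morphospecies IV (6.08) > morphospecies I (5.51) > morphospecies III (3.98) > morphospecies II (3.40)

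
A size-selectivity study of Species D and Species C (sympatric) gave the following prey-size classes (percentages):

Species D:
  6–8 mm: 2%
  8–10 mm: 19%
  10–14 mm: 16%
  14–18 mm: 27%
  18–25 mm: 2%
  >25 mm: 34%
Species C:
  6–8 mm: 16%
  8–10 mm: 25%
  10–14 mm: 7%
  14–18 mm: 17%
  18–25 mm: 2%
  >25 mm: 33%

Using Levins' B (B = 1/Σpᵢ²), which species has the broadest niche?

Species C

Convert percentages to proportions (divide by 100).
Σp_Dᵢ² = 0.02² + 0.19² + 0.16² + 0.27² + 0.02² + 0.34² = 0.0004 + 0.0361 + 0.0256 + 0.0729 + 0.0004 + 0.1156 = 0.2510
B_D = 1 / 0.2510 = 3.9841
Σp_Cᵢ² = 0.16² + 0.25² + 0.07² + 0.17² + 0.02² + 0.33² = 0.0256 + 0.0625 + 0.0049 + 0.0289 + 0.0004 + 0.1089 = 0.2312
B_C = 1 / 0.2312 = 4.3253
Highest B → broadest niche (most generalist): Species C (B = 4.33).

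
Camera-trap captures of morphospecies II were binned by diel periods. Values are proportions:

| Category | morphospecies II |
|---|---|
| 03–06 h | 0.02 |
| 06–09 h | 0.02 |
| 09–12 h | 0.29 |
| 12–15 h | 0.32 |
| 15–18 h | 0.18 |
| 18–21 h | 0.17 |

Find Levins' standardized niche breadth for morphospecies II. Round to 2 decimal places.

0.60

Σpᵢ² = 0.02² + 0.02² + 0.29² + 0.32² + 0.18² + 0.17² = 0.0004 + 0.0004 + 0.0841 + 0.1024 + 0.0324 + 0.0289 = 0.2486
B = 1 / 0.2486 = 4.0225
Bₛ = (B − 1)/(n − 1) = (4.0225 − 1)/(6 − 1) = 3.0225/5 = 0.6045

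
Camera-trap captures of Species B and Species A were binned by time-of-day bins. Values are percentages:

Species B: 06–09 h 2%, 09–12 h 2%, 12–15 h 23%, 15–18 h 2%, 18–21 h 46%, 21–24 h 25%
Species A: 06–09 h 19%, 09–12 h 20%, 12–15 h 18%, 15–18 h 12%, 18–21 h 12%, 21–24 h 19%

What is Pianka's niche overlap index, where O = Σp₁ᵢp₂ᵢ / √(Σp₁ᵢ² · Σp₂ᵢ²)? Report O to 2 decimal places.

0.65

Convert percentages to proportions (divide by 100).
Σ p₁ᵢp₂ᵢ = 0.0038 + 0.0040 + 0.0414 + 0.0024 + 0.0552 + 0.0475 = 0.1543
Σp_1ᵢ² = 0.02² + 0.02² + 0.23² + 0.02² + 0.46² + 0.25² = 0.0004 + 0.0004 + 0.0529 + 0.0004 + 0.2116 + 0.0625 = 0.3282
Σp_2ᵢ² = 0.19² + 0.20² + 0.18² + 0.12² + 0.12² + 0.19² = 0.0361 + 0.0400 + 0.0324 + 0.0144 + 0.0144 + 0.0361 = 0.1734
O = 0.1543 / √(0.3282 × 0.1734) = 0.1543 / 0.23856 = 0.6468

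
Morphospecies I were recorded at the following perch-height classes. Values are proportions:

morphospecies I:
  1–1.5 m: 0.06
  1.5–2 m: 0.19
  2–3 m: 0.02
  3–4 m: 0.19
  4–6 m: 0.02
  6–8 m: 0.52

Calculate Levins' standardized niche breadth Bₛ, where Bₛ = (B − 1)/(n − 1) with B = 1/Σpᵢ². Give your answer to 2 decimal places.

0.38

Σpᵢ² = 0.06² + 0.19² + 0.02² + 0.19² + 0.02² + 0.52² = 0.0036 + 0.0361 + 0.0004 + 0.0361 + 0.0004 + 0.2704 = 0.3470
B = 1 / 0.3470 = 2.8818
Bₛ = (B − 1)/(n − 1) = (2.8818 − 1)/(6 − 1) = 1.8818/5 = 0.3764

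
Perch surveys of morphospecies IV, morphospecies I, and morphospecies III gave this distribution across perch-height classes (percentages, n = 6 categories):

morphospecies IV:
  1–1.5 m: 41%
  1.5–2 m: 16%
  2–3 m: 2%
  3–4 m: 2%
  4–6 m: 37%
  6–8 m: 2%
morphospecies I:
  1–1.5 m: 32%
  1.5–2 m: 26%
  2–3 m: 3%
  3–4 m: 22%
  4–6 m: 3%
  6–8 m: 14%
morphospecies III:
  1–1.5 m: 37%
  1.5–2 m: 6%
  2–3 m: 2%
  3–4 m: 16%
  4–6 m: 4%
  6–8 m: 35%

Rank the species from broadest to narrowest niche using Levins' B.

Convert percentages to proportions (divide by 100).
Σp_IVᵢ² = 0.41² + 0.16² + 0.02² + 0.02² + 0.37² + 0.02² = 0.1681 + 0.0256 + 0.0004 + 0.0004 + 0.1369 + 0.0004 = 0.3318
B_IV = 1 / 0.3318 = 3.0139
Σp_Iᵢ² = 0.32² + 0.26² + 0.03² + 0.22² + 0.03² + 0.14² = 0.1024 + 0.0676 + 0.0009 + 0.0484 + 0.0009 + 0.0196 = 0.2398
B_I = 1 / 0.2398 = 4.1701
Σp_IIIᵢ² = 0.37² + 0.06² + 0.02² + 0.16² + 0.04² + 0.35² = 0.1369 + 0.0036 + 0.0004 + 0.0256 + 0.0016 + 0.1225 = 0.2906
B_III = 1 / 0.2906 = 3.4412
Ranking by B (broadest → narrowest): morphospecies I (4.17) > morphospecies III (3.44) > morphospecies IV (3.01)

morphospecies I > morphospecies III > morphospecies IV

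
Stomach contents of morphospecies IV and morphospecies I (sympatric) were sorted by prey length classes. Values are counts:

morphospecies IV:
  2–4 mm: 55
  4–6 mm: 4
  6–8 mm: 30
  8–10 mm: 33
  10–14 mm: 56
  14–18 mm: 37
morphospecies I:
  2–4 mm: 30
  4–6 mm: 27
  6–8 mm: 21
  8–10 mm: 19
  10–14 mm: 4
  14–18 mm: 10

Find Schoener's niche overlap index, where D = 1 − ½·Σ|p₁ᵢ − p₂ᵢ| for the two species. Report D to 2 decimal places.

0.69

Proportions for morphospecies IV (n=215): 55/215=0.2558, 4/215=0.0186, 30/215=0.1395, 33/215=0.1535, 56/215=0.2605, 37/215=0.1721
Proportions for morphospecies I (n=111): 30/111=0.2703, 27/111=0.2432, 21/111=0.1892, 19/111=0.1712, 4/111=0.0360, 10/111=0.0901
Σ|p₁ᵢ − p₂ᵢ| = 0.0145 + 0.2246 + 0.0497 + 0.0177 + 0.2245 + 0.0820 = 0.6130
D = 1 − ½ × 0.6130 = 1 − 0.30650 = 0.69350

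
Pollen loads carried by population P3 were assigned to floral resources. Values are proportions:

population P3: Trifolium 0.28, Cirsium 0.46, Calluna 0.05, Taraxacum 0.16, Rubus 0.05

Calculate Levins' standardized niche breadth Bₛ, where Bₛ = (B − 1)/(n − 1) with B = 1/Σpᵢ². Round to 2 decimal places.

0.53

Σpᵢ² = 0.28² + 0.46² + 0.05² + 0.16² + 0.05² = 0.0784 + 0.2116 + 0.0025 + 0.0256 + 0.0025 = 0.3206
B = 1 / 0.3206 = 3.1192
Bₛ = (B − 1)/(n − 1) = (3.1192 − 1)/(5 − 1) = 2.1192/4 = 0.5298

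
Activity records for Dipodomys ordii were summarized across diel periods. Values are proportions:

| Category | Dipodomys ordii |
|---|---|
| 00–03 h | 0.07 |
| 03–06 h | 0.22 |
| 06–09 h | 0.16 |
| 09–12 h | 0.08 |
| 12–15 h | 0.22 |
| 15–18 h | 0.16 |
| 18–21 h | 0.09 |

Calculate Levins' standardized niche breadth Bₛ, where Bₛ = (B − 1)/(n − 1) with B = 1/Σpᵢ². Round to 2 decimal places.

Σpᵢ² = 0.07² + 0.22² + 0.16² + 0.08² + 0.22² + 0.16² + 0.09² = 0.0049 + 0.0484 + 0.0256 + 0.0064 + 0.0484 + 0.0256 + 0.0081 = 0.1674
B = 1 / 0.1674 = 5.9737
Bₛ = (B − 1)/(n − 1) = (5.9737 − 1)/(7 − 1) = 4.9737/6 = 0.8290

0.83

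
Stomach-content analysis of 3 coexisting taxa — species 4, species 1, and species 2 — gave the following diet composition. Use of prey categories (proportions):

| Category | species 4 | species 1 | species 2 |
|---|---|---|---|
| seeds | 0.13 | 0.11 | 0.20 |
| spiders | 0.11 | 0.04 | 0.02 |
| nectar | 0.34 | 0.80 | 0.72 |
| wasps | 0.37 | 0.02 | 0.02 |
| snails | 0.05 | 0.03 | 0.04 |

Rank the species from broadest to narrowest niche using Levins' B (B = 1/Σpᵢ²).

species 4 > species 2 > species 1

Σp_4ᵢ² = 0.13² + 0.11² + 0.34² + 0.37² + 0.05² = 0.0169 + 0.0121 + 0.1156 + 0.1369 + 0.0025 = 0.2840
B_4 = 1 / 0.2840 = 3.5211
Σp_1ᵢ² = 0.11² + 0.04² + 0.80² + 0.02² + 0.03² = 0.0121 + 0.0016 + 0.6400 + 0.0004 + 0.0009 = 0.6550
B_1 = 1 / 0.6550 = 1.5267
Σp_2ᵢ² = 0.20² + 0.02² + 0.72² + 0.02² + 0.04² = 0.0400 + 0.0004 + 0.5184 + 0.0004 + 0.0016 = 0.5608
B_2 = 1 / 0.5608 = 1.7832
Ranking by B (broadest → narrowest): species 4 (3.52) > species 2 (1.78) > species 1 (1.53)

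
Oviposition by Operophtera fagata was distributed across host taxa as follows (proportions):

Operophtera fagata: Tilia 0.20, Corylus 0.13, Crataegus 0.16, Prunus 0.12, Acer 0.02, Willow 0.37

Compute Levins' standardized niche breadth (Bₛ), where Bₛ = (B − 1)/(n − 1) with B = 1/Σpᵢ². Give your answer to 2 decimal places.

0.65

Σpᵢ² = 0.20² + 0.13² + 0.16² + 0.12² + 0.02² + 0.37² = 0.0400 + 0.0169 + 0.0256 + 0.0144 + 0.0004 + 0.1369 = 0.2342
B = 1 / 0.2342 = 4.2699
Bₛ = (B − 1)/(n − 1) = (4.2699 − 1)/(6 − 1) = 3.2699/5 = 0.6540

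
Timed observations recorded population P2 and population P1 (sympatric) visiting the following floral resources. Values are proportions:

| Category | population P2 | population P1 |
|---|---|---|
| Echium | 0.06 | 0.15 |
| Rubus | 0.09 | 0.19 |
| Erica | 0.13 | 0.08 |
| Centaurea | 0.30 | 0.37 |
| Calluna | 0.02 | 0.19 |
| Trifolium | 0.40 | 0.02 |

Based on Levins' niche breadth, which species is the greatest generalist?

Σp_P2ᵢ² = 0.06² + 0.09² + 0.13² + 0.30² + 0.02² + 0.40² = 0.0036 + 0.0081 + 0.0169 + 0.0900 + 0.0004 + 0.1600 = 0.2790
B_P2 = 1 / 0.2790 = 3.5842
Σp_P1ᵢ² = 0.15² + 0.19² + 0.08² + 0.37² + 0.19² + 0.02² = 0.0225 + 0.0361 + 0.0064 + 0.1369 + 0.0361 + 0.0004 = 0.2384
B_P1 = 1 / 0.2384 = 4.1946
Highest B → broadest niche (most generalist): population P1 (B = 4.19).

population P1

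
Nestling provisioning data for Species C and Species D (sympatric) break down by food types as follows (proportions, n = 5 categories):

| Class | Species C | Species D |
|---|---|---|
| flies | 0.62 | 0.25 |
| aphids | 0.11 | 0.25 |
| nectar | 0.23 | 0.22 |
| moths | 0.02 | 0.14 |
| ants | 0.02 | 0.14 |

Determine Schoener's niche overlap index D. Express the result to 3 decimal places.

Σ|p₁ᵢ − p₂ᵢ| = 0.37 + 0.14 + 0.01 + 0.12 + 0.12 = 0.76
D = 1 − ½ × 0.76 = 1 − 0.380 = 0.62000

0.620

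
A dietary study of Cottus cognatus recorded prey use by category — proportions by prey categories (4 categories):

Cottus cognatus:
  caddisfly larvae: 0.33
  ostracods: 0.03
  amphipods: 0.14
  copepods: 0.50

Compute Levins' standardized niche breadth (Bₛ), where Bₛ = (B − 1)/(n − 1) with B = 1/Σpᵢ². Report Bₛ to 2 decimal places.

Σpᵢ² = 0.33² + 0.03² + 0.14² + 0.50² = 0.1089 + 0.0009 + 0.0196 + 0.2500 = 0.3794
B = 1 / 0.3794 = 2.6357
Bₛ = (B − 1)/(n − 1) = (2.6357 − 1)/(4 − 1) = 1.6357/3 = 0.5452

0.55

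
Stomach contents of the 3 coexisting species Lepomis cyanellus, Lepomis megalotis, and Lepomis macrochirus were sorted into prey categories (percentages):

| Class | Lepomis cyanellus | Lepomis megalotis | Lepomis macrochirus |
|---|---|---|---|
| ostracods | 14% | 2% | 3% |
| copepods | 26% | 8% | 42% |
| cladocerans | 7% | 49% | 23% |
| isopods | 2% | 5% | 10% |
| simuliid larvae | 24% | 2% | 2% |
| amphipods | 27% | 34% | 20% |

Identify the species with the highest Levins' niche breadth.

Convert percentages to proportions (divide by 100).
Σp_cyanᵢ² = 0.14² + 0.26² + 0.07² + 0.02² + 0.24² + 0.27² = 0.0196 + 0.0676 + 0.0049 + 0.0004 + 0.0576 + 0.0729 = 0.2230
B_cyan = 1 / 0.2230 = 4.4843
Σp_megaᵢ² = 0.02² + 0.08² + 0.49² + 0.05² + 0.02² + 0.34² = 0.0004 + 0.0064 + 0.2401 + 0.0025 + 0.0004 + 0.1156 = 0.3654
B_mega = 1 / 0.3654 = 2.7367
Σp_macrᵢ² = 0.03² + 0.42² + 0.23² + 0.10² + 0.02² + 0.20² = 0.0009 + 0.1764 + 0.0529 + 0.0100 + 0.0004 + 0.0400 = 0.2806
B_macr = 1 / 0.2806 = 3.5638
Highest B → broadest niche (most generalist): Lepomis cyanellus (B = 4.48).

Lepomis cyanellus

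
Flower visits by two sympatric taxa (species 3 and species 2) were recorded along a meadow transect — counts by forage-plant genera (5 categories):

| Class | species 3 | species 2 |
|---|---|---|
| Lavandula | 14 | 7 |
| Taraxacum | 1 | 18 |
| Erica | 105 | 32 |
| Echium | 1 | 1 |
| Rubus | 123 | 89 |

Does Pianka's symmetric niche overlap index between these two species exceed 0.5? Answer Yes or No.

Yes

Proportions for species 3 (n=244): 14/244=0.0574, 1/244=0.0041, 105/244=0.4303, 1/244=0.0041, 123/244=0.5041
Proportions for species 2 (n=147): 7/147=0.0476, 18/147=0.1224, 32/147=0.2177, 1/147=0.0068, 89/147=0.6054
Σ p₁ᵢp₂ᵢ = 0.002732 + 0.000502 + 0.093676 + 0.000028 + 0.305182 = 0.402120
Σp_1ᵢ² = 0.0574² + 0.0041² + 0.4303² + 0.0041² + 0.5041² = 0.003295 + 0.000017 + 0.185158 + 0.000017 + 0.254117 = 0.442604
Σp_2ᵢ² = 0.0476² + 0.1224² + 0.2177² + 0.0068² + 0.6054² = 0.002266 + 0.014982 + 0.047393 + 0.000046 + 0.366509 = 0.431196
O = 0.402120 / √(0.442604 × 0.431196) = 0.402120 / 0.4368628 = 0.9205
O = 0.9205 > 0.5 → Yes.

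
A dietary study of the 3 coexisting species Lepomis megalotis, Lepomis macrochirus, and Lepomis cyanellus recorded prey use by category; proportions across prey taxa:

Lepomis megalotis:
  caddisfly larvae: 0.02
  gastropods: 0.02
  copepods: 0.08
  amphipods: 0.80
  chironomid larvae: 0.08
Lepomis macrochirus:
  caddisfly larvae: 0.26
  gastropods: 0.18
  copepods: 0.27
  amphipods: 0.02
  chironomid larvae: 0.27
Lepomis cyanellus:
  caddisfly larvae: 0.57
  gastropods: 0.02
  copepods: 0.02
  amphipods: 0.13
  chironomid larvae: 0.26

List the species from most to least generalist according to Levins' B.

Σp_megaᵢ² = 0.02² + 0.02² + 0.08² + 0.80² + 0.08² = 0.0004 + 0.0004 + 0.0064 + 0.6400 + 0.0064 = 0.6536
B_mega = 1 / 0.6536 = 1.5300
Σp_macrᵢ² = 0.26² + 0.18² + 0.27² + 0.02² + 0.27² = 0.0676 + 0.0324 + 0.0729 + 0.0004 + 0.0729 = 0.2462
B_macr = 1 / 0.2462 = 4.0617
Σp_cyanᵢ² = 0.57² + 0.02² + 0.02² + 0.13² + 0.26² = 0.3249 + 0.0004 + 0.0004 + 0.0169 + 0.0676 = 0.4102
B_cyan = 1 / 0.4102 = 2.4378
Ranking by B (broadest → narrowest): Lepomis macrochirus (4.06) > Lepomis cyanellus (2.44) > Lepomis megalotis (1.53)

Lepomis macrochirus > Lepomis cyanellus > Lepomis megalotis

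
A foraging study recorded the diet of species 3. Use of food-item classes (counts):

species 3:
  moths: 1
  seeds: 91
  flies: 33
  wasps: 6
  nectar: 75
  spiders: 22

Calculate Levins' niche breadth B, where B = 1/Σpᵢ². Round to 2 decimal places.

3.35

Proportions for species 3 (n=228): 1/228=0.0044, 91/228=0.3991, 33/228=0.1447, 6/228=0.0263, 75/228=0.3289, 22/228=0.0965
Σpᵢ² = 0.0044² + 0.3991² + 0.1447² + 0.0263² + 0.3289² + 0.0965² = 0.000019 + 0.159281 + 0.020938 + 0.000692 + 0.108175 + 0.009312 = 0.298417
B = 1 / 0.298417 = 3.3510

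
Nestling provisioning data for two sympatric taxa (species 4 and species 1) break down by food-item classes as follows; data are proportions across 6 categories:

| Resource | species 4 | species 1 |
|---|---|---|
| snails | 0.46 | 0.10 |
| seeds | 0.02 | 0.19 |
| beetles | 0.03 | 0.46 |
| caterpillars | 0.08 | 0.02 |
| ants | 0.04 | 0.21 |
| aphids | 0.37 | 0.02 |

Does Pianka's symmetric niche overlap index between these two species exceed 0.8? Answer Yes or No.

Σ p₁ᵢp₂ᵢ = 0.0460 + 0.0038 + 0.0138 + 0.0016 + 0.0084 + 0.0074 = 0.0810
Σp_1ᵢ² = 0.46² + 0.02² + 0.03² + 0.08² + 0.04² + 0.37² = 0.2116 + 0.0004 + 0.0009 + 0.0064 + 0.0016 + 0.1369 = 0.3578
Σp_2ᵢ² = 0.10² + 0.19² + 0.46² + 0.02² + 0.21² + 0.02² = 0.0100 + 0.0361 + 0.2116 + 0.0004 + 0.0441 + 0.0004 = 0.3026
O = 0.0810 / √(0.3578 × 0.3026) = 0.0810 / 0.32904 = 0.2462
O = 0.2462 < 0.8 → No.

No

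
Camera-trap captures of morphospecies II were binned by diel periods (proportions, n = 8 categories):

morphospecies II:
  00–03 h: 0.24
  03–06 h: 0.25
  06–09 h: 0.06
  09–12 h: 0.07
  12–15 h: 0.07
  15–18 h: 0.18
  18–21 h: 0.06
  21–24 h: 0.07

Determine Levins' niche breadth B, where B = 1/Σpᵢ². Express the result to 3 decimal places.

Σpᵢ² = 0.24² + 0.25² + 0.06² + 0.07² + 0.07² + 0.18² + 0.06² + 0.07² = 0.0576 + 0.0625 + 0.0036 + 0.0049 + 0.0049 + 0.0324 + 0.0036 + 0.0049 = 0.1744
B = 1 / 0.1744 = 5.73394

5.734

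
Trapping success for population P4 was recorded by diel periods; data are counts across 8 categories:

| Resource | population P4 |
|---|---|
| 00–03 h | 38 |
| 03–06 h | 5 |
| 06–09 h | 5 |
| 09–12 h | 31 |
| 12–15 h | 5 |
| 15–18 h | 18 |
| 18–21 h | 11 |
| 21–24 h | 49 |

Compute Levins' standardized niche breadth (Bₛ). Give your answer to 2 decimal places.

Proportions for population P4 (n=162): 38/162=0.2346, 5/162=0.0309, 5/162=0.0309, 31/162=0.1914, 5/162=0.0309, 18/162=0.1111, 11/162=0.0679, 49/162=0.3025
Σpᵢ² = 0.2346² + 0.0309² + 0.0309² + 0.1914² + 0.0309² + 0.1111² + 0.0679² + 0.3025² = 0.055037 + 0.000955 + 0.000955 + 0.036634 + 0.000955 + 0.012343 + 0.004610 + 0.091506 = 0.202995
B = 1 / 0.202995 = 4.9262
Bₛ = (B − 1)/(n − 1) = (4.9262 − 1)/(8 − 1) = 3.9262/7 = 0.5609

0.56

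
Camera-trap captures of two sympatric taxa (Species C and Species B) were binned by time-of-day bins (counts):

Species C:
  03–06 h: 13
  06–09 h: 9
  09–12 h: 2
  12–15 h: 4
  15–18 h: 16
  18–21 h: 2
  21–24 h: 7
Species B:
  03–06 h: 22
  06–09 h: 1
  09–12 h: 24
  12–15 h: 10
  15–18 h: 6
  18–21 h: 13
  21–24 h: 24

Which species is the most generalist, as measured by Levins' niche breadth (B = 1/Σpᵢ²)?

Proportions for Species C (n=53): 13/53=0.2453, 9/53=0.1698, 2/53=0.0377, 4/53=0.0755, 16/53=0.3019, 2/53=0.0377, 7/53=0.1321
Proportions for Species B (n=100): 22/100=0.2200, 1/100=0.0100, 24/100=0.2400, 10/100=0.1000, 6/100=0.0600, 13/100=0.1300, 24/100=0.2400
Σp_Cᵢ² = 0.2453² + 0.1698² + 0.0377² + 0.0755² + 0.3019² + 0.0377² + 0.1321² = 0.060172 + 0.028832 + 0.001421 + 0.005700 + 0.091144 + 0.001421 + 0.017450 = 0.206140
B_C = 1 / 0.206140 = 4.8511
Σp_Bᵢ² = 0.2200² + 0.0100² + 0.2400² + 0.1000² + 0.0600² + 0.1300² + 0.2400² = 0.048400 + 0.000100 + 0.057600 + 0.010000 + 0.003600 + 0.016900 + 0.057600 = 0.194200
B_B = 1 / 0.194200 = 5.1493
Highest B → broadest niche (most generalist): Species B (B = 5.15).

Species B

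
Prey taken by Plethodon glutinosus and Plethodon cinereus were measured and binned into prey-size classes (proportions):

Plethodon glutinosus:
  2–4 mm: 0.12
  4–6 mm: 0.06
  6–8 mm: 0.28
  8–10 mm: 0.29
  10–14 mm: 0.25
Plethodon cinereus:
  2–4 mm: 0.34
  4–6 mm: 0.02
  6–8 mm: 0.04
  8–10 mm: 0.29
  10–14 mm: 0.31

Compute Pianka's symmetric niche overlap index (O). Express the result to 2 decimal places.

0.80

Σ p₁ᵢp₂ᵢ = 0.0408 + 0.0012 + 0.0112 + 0.0841 + 0.0775 = 0.2148
Σp_1ᵢ² = 0.12² + 0.06² + 0.28² + 0.29² + 0.25² = 0.0144 + 0.0036 + 0.0784 + 0.0841 + 0.0625 = 0.2430
Σp_2ᵢ² = 0.34² + 0.02² + 0.04² + 0.29² + 0.31² = 0.1156 + 0.0004 + 0.0016 + 0.0841 + 0.0961 = 0.2978
O = 0.2148 / √(0.2430 × 0.2978) = 0.2148 / 0.26901 = 0.7985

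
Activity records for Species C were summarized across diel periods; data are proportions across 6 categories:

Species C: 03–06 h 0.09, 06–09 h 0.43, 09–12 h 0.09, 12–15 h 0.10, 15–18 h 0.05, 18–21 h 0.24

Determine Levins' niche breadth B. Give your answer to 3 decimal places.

Σpᵢ² = 0.09² + 0.43² + 0.09² + 0.10² + 0.05² + 0.24² = 0.0081 + 0.1849 + 0.0081 + 0.0100 + 0.0025 + 0.0576 = 0.2712
B = 1 / 0.2712 = 3.68732

3.687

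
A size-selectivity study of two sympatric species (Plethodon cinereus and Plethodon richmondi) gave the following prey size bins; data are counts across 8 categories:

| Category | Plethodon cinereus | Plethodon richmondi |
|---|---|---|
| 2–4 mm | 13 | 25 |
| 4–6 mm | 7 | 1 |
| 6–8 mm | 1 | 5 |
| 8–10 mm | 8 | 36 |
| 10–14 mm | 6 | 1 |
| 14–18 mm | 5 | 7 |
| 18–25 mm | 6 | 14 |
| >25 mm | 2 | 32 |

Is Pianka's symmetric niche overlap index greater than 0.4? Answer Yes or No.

Proportions for Plethodon cinereus (n=48): 13/48=0.2708, 7/48=0.1458, 1/48=0.0208, 8/48=0.1667, 6/48=0.1250, 5/48=0.1042, 6/48=0.1250, 2/48=0.0417
Proportions for Plethodon richmondi (n=121): 25/121=0.2066, 1/121=0.0083, 5/121=0.0413, 36/121=0.2975, 1/121=0.0083, 7/121=0.0579, 14/121=0.1157, 32/121=0.2645
Σ p₁ᵢp₂ᵢ = 0.055947 + 0.001210 + 0.000859 + 0.049593 + 0.001038 + 0.006033 + 0.014463 + 0.011030 = 0.140173
Σp_1ᵢ² = 0.2708² + 0.1458² + 0.0208² + 0.1667² + 0.1250² + 0.1042² + 0.1250² + 0.0417² = 0.073333 + 0.021258 + 0.000433 + 0.027789 + 0.015625 + 0.010858 + 0.015625 + 0.001739 = 0.166660
Σp_2ᵢ² = 0.2066² + 0.0083² + 0.0413² + 0.2975² + 0.0083² + 0.0579² + 0.1157² + 0.2645² = 0.042684 + 0.000069 + 0.001706 + 0.088506 + 0.000069 + 0.003352 + 0.013386 + 0.069960 = 0.219732
O = 0.140173 / √(0.166660 × 0.219732) = 0.140173 / 0.1913649 = 0.7325
O = 0.7325 > 0.4 → Yes.

Yes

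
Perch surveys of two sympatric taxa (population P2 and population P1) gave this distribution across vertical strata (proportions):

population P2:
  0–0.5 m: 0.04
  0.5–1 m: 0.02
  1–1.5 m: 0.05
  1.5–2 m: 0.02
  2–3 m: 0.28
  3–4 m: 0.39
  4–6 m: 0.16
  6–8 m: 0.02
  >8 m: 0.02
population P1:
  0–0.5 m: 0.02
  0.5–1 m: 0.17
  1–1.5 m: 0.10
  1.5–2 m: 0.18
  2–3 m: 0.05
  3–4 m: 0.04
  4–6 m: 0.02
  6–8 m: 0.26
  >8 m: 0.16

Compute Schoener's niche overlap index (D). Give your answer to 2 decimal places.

0.26

Σ|p₁ᵢ − p₂ᵢ| = 0.02 + 0.15 + 0.05 + 0.16 + 0.23 + 0.35 + 0.14 + 0.24 + 0.14 = 1.48
D = 1 − ½ × 1.48 = 1 − 0.740 = 0.2600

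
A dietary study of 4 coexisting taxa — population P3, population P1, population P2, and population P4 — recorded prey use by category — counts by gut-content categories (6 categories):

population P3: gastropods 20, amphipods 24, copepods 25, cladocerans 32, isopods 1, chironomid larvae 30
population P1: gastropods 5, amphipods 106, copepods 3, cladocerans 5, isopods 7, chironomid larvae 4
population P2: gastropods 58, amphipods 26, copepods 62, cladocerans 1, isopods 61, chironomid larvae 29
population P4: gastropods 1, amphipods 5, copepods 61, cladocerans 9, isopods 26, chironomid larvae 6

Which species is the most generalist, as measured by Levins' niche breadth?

population P3

Proportions for population P3 (n=132): 20/132=0.1515, 24/132=0.1818, 25/132=0.1894, 32/132=0.2424, 1/132=0.0076, 30/132=0.2273
Proportions for population P1 (n=130): 5/130=0.0385, 106/130=0.8154, 3/130=0.0231, 5/130=0.0385, 7/130=0.0538, 4/130=0.0308
Proportions for population P2 (n=237): 58/237=0.2447, 26/237=0.1097, 62/237=0.2616, 1/237=0.0042, 61/237=0.2574, 29/237=0.1224
Proportions for population P4 (n=108): 1/108=0.0093, 5/108=0.0463, 61/108=0.5648, 9/108=0.0833, 26/108=0.2407, 6/108=0.0556
Σp_P3ᵢ² = 0.1515² + 0.1818² + 0.1894² + 0.2424² + 0.0076² + 0.2273² = 0.022952 + 0.033051 + 0.035872 + 0.058758 + 0.000058 + 0.051665 = 0.202356
B_P3 = 1 / 0.202356 = 4.9418
Σp_P1ᵢ² = 0.0385² + 0.8154² + 0.0231² + 0.0385² + 0.0538² + 0.0308² = 0.001482 + 0.664877 + 0.000534 + 0.001482 + 0.002894 + 0.000949 = 0.672218
B_P1 = 1 / 0.672218 = 1.4876
Σp_P2ᵢ² = 0.2447² + 0.1097² + 0.2616² + 0.0042² + 0.2574² + 0.1224² = 0.059878 + 0.012034 + 0.068435 + 0.000018 + 0.066255 + 0.014982 = 0.221602
B_P2 = 1 / 0.221602 = 4.5126
Σp_P4ᵢ² = 0.0093² + 0.0463² + 0.5648² + 0.0833² + 0.2407² + 0.0556² = 0.000086 + 0.002144 + 0.318999 + 0.006939 + 0.057936 + 0.003091 = 0.389195
B_P4 = 1 / 0.389195 = 2.5694
Highest B → broadest niche (most generalist): population P3 (B = 4.94).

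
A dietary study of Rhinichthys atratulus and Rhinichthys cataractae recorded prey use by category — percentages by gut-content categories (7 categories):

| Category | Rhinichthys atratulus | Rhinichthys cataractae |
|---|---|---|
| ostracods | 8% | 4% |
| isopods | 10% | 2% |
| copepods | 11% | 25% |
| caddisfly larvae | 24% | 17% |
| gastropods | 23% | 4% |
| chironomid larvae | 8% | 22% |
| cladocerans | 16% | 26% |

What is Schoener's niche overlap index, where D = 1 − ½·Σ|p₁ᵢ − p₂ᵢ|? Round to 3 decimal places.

Convert percentages to proportions (divide by 100).
Σ|p₁ᵢ − p₂ᵢ| = 0.04 + 0.08 + 0.14 + 0.07 + 0.19 + 0.14 + 0.10 = 0.76
D = 1 − ½ × 0.76 = 1 − 0.380 = 0.62000

0.620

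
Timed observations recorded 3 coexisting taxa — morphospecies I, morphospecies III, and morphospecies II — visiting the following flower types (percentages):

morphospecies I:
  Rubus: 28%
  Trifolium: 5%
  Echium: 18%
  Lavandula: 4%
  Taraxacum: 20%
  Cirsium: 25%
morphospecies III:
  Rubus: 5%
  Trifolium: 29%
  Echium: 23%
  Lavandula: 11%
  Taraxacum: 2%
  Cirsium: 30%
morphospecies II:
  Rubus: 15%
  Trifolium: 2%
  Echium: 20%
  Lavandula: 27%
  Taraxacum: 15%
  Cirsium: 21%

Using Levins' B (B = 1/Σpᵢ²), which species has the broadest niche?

morphospecies II

Convert percentages to proportions (divide by 100).
Σp_Iᵢ² = 0.28² + 0.05² + 0.18² + 0.04² + 0.20² + 0.25² = 0.0784 + 0.0025 + 0.0324 + 0.0016 + 0.0400 + 0.0625 = 0.2174
B_I = 1 / 0.2174 = 4.5998
Σp_IIIᵢ² = 0.05² + 0.29² + 0.23² + 0.11² + 0.02² + 0.30² = 0.0025 + 0.0841 + 0.0529 + 0.0121 + 0.0004 + 0.0900 = 0.2420
B_III = 1 / 0.2420 = 4.1322
Σp_IIᵢ² = 0.15² + 0.02² + 0.20² + 0.27² + 0.15² + 0.21² = 0.0225 + 0.0004 + 0.0400 + 0.0729 + 0.0225 + 0.0441 = 0.2024
B_II = 1 / 0.2024 = 4.9407
Highest B → broadest niche (most generalist): morphospecies II (B = 4.94).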